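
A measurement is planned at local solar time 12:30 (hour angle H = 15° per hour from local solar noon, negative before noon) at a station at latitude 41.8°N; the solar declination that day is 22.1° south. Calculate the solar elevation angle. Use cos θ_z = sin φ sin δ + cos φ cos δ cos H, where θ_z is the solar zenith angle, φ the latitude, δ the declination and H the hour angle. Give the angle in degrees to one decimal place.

25.7°

Hour angle H = 15° × (12.5 − 12) = 7.50°.
With φ = 41.8°, δ = -22.1°, H = 7.50°: sin φ sin δ = -0.2508, cos φ cos δ cos H = 0.6848, so cos θ_z = 0.4340.
θ_z = arccos(0.4340) = 64.28°, so the elevation is 90° − 64.28° = 25.72°.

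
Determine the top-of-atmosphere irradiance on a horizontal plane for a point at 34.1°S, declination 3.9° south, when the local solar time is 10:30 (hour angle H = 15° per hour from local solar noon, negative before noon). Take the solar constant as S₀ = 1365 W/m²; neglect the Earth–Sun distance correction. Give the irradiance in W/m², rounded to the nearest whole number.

Hour angle H = 15° × (10.5 − 12) = -22.50°.
With φ = -34.1°, δ = -3.9°, H = -22.50°: sin φ sin δ = 0.0381, cos φ cos δ cos H = 0.7633, so cos θ_z = 0.8014.
Top-of-atmosphere irradiance = S₀ cos θ_z = 1365 × 0.8014 = 1093.91 W/m².

1094 W/m²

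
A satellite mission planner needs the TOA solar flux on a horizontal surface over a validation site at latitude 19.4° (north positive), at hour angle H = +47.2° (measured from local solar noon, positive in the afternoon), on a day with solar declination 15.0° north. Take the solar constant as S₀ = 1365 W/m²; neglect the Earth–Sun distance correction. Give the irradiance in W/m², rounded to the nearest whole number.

With φ = 19.4°, δ = 15.0°, H = 47.20°: sin φ sin δ = 0.0860, cos φ cos δ cos H = 0.6190, so cos θ_z = 0.7050.
Top-of-atmosphere irradiance = S₀ cos θ_z = 1365 × 0.7050 = 962.32 W/m².

962 W/m²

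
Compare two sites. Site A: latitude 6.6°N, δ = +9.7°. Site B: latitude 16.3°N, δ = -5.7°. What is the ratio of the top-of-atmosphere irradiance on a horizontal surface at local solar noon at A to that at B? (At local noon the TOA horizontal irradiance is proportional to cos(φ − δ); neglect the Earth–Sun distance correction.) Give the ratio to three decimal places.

1.077

A: cos θ_z = cos(6.6° − (9.7°)) = 0.9985.
B: cos θ_z = cos(16.3° − (-5.7°)) = 0.9272.
Ratio A/B = 0.9985 / 0.9272 = 1.0769.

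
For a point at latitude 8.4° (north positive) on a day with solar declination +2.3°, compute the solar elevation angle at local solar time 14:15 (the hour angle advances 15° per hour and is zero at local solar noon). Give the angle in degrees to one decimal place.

55.9°

Hour angle H = 15° × (14.25 − 12) = 33.75°.
cos θ_z = sin φ sin δ + cos φ cos δ cos H = (0.1461)(0.0401) + (0.9893)(0.9992)(0.8315) = 0.8278.
θ_z = arccos(0.8278) = 34.13°, so the elevation is 90° − 34.13° = 55.87°.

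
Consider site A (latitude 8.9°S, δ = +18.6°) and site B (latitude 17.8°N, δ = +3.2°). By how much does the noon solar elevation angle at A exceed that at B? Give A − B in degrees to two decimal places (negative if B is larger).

A: 90° − |-8.9 − (18.6)| = 62.50°.
B: 90° − |17.8 − (3.2)| = 75.40°.
A − B = 62.50 − 75.40 = -12.90°.

-12.90°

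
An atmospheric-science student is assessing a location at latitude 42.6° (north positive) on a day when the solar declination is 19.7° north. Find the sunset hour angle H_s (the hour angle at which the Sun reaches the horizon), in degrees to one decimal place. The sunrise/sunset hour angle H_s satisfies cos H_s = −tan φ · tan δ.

The sunset hour angle satisfies cos H_s = −tan φ tan δ = -0.3292, giving H_s = 109.22°.

109.2°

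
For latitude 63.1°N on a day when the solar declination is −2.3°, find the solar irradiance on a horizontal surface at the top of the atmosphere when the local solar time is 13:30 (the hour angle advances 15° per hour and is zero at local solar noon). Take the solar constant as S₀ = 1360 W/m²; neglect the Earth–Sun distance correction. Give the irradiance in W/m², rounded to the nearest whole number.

519 W/m²

Hour angle H = 15° × (13.5 − 12) = 22.50°.
cos θ_z = sin(63.1°) sin(-2.3°) + cos(63.1°) cos(-2.3°) cos(22.50°) = -0.0358 + 0.4177 = 0.3819.
Top-of-atmosphere irradiance = S₀ cos θ_z = 1360 × 0.3819 = 519.38 W/m².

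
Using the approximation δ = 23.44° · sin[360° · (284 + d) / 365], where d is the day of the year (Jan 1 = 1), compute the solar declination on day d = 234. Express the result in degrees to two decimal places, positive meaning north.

+11.40°

360 × (284 + 234) / 365 = 510.904°; sin(510.904°) = 0.4863.
δ = 23.44 × 0.4863 = 11.399° ≈ +11.40°.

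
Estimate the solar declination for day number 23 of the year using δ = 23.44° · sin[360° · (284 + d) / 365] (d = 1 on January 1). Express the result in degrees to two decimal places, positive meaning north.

-19.70°

360 × (284 + 23) / 365 = 302.795°; sin(302.795°) = -0.8406.
δ = 23.44 × -0.8406 = -19.704° ≈ -19.70°.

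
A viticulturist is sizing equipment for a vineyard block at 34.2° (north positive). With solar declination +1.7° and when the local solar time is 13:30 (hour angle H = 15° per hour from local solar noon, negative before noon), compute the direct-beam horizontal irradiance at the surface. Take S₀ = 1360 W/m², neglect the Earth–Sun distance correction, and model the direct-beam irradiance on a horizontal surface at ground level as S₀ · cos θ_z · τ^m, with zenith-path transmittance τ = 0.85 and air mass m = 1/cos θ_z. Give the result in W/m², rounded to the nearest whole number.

862 W/m²

Hour angle H = 15° × (13.5 − 12) = 22.50°.
cos θ_z = sin(34.2°) sin(1.7°) + cos(34.2°) cos(1.7°) cos(22.50°) = 0.0167 + 0.7638 = 0.7805.
Air mass m = 1/cos θ_z = 1/0.7805 = 1.281; τ^m = 0.85^1.281 = 0.8121.
Surface direct beam = 1360 × 0.7805 × 0.8121 = 862.03 W/m².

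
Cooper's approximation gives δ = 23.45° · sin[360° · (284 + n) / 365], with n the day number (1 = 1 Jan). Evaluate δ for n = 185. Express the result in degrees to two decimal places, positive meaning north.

360 × (284 + 185) / 365 = 462.575°; sin(462.575°) = 0.9760.
δ = 23.45 × 0.9760 = 22.887° ≈ +22.89°.

+22.89°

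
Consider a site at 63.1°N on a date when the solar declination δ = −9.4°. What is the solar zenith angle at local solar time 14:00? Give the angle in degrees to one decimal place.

76.1°

Hour angle H = 15° × (14 − 12) = 30.00°.
cos θ_z = sin φ sin δ + cos φ cos δ cos H = (0.8918)(-0.1633) + (0.4524)(0.9866)(0.8660) = 0.2409.
θ_z = arccos(0.2409) = 76.06°.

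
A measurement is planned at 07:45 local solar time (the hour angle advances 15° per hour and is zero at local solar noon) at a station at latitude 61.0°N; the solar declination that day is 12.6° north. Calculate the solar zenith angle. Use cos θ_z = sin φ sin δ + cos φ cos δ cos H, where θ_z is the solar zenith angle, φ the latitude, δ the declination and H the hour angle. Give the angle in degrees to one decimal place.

66.4°

Hour angle H = 15° × (7.75 − 12) = -63.75°.
cos θ_z = sin(61.0°) sin(12.6°) + cos(61.0°) cos(12.6°) cos(-63.75°) = 0.1908 + 0.2093 = 0.4001.
θ_z = arccos(0.4001) = 66.42°.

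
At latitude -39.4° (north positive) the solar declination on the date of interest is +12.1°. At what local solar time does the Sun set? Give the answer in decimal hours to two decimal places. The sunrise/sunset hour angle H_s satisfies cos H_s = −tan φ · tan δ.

The sunset hour angle satisfies cos H_s = −tan φ tan δ = 0.1761, giving H_s = 79.86°.
Sunset is at 12 + H_s/15 = 12 + 5.324 = 17.324 h local solar time.

17.32 h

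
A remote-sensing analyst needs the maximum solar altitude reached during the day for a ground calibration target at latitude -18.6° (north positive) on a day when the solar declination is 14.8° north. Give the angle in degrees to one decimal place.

At local solar noon the hour angle is zero, so the elevation is 90° − |φ − δ| = 90° − |-18.6° − (14.8°)| = 90° − 33.4° = 56.6°.

56.6°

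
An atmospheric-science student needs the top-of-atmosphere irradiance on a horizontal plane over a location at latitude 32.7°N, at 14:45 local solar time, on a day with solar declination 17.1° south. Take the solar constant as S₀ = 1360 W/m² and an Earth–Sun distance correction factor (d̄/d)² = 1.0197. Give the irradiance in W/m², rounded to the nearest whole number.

618 W/m²

Hour angle H = 15° × (14.75 − 12) = 41.25°.
cos θ_z = sin(32.7°) sin(-17.1°) + cos(32.7°) cos(-17.1°) cos(41.25°) = -0.1589 + 0.6047 = 0.4458.
Top-of-atmosphere irradiance = S₀ (d̄/d)² cos θ_z = 1360 × 1.0197 × 0.4458 = 618.23 W/m².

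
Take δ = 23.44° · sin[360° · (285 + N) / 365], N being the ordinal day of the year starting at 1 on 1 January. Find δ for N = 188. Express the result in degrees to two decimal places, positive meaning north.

360 × (285 + 188) / 365 = 466.521°; sin(466.521°) = 0.9587.
δ = 23.44 × 0.9587 = 22.472° ≈ +22.47°.

+22.47°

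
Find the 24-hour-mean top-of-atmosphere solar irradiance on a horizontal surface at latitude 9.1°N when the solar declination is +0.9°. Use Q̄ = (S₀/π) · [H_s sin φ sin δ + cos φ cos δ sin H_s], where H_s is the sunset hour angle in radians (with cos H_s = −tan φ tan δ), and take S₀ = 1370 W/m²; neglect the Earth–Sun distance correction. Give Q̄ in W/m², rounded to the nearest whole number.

The sunset hour angle satisfies cos H_s = −tan φ tan δ = -0.0025, giving H_s = 90.14°. In radians, H_s = 1.5732.
H_s sin φ sin δ = 1.5732 × 0.1582 × 0.0157 = 0.0039.
cos φ cos δ sin H_s = 0.9874 × 0.9999 × 1.0000 = 0.9873.
Q̄ = (1370/π) × (0.0039 + 0.9873) = 436.08 × 0.9912 = 432.24 W/m².

432 W/m²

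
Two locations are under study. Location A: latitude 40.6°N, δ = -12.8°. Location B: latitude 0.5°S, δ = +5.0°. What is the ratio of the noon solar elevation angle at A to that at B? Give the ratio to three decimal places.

A: 90° − |40.6 − (-12.8)| = 36.60°.
B: 90° − |-0.5 − (5.0)| = 84.50°.
Ratio A/B = 36.6000 / 84.5000 = 0.4331.

0.433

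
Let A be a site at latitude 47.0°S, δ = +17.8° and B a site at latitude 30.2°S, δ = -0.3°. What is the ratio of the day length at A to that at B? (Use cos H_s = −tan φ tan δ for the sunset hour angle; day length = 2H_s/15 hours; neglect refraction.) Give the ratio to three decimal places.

A: H_s = arccos(−tan -47.0° · tan 17.8°) = 69.86°, so 2H_s/15 = 9.3147 h.
B: H_s = arccos(−tan -30.2° · tan -0.3°) = 90.17°, so 2H_s/15 = 12.0227 h.
Ratio A/B = 9.3147 / 12.0227 = 0.7748.

0.775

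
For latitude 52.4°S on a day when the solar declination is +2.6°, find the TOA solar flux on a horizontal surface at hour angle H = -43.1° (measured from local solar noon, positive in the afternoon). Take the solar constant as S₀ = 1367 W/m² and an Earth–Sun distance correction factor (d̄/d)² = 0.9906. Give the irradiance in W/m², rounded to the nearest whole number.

554 W/m²

cos θ_z = sin(-52.4°) sin(2.6°) + cos(-52.4°) cos(2.6°) cos(-43.10°) = -0.0359 + 0.4450 = 0.4091.
Top-of-atmosphere irradiance = S₀ (d̄/d)² cos θ_z = 1367 × 0.9906 × 0.4091 = 553.98 W/m².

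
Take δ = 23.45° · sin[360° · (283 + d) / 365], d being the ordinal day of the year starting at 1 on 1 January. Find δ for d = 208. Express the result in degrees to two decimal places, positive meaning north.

+19.38°

360 × (283 + 208) / 365 = 484.274°; sin(484.274°) = 0.8264.
δ = 23.45 × 0.8264 = 19.379° ≈ +19.38°.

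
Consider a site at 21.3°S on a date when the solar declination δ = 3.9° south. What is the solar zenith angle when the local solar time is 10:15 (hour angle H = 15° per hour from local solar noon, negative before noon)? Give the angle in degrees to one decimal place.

30.9°

Hour angle H = 15° × (10.25 − 12) = -26.25°.
With φ = -21.3°, δ = -3.9°, H = -26.25°: sin φ sin δ = 0.0247, cos φ cos δ cos H = 0.8337, so cos θ_z = 0.8584.
θ_z = arccos(0.8584) = 30.86°.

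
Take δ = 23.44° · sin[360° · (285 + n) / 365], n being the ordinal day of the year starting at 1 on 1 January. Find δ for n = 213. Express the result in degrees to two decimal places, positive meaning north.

+17.64°

360 × (285 + 213) / 365 = 491.178°; sin(491.178°) = 0.7527.
δ = 23.44 × 0.7527 = 17.643° ≈ +17.64°.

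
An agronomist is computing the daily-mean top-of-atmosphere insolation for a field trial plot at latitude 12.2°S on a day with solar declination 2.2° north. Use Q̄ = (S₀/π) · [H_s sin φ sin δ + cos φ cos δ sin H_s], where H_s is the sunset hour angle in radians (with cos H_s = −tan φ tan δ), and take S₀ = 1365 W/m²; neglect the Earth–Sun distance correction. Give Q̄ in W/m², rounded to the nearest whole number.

419 W/m²

−tan φ tan δ = −(-0.2162)(0.0384) = 0.0083; H_s = arccos(0.0083) = 89.52°. In radians, H_s = 1.5624.
H_s sin φ sin δ = 1.5624 × -0.2113 × 0.0384 = -0.0127.
cos φ cos δ sin H_s = 0.9774 × 0.9993 × 1.0000 = 0.9767.
Q̄ = (1365/π) × (-0.0127 + 0.9767) = 434.49 × 0.9640 = 418.85 W/m².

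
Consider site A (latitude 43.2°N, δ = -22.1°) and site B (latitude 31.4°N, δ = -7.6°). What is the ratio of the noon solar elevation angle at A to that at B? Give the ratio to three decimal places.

0.484

A: 90° − |43.2 − (-22.1)| = 24.70°.
B: 90° − |31.4 − (-7.6)| = 51.00°.
Ratio A/B = 24.7000 / 51.0000 = 0.4843.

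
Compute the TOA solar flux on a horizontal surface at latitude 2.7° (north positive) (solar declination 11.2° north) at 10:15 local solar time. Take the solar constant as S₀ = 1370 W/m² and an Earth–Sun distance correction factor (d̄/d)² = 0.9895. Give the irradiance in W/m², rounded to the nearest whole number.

Hour angle H = 15° × (10.25 − 12) = -26.25°.
cos θ_z = sin(2.7°) sin(11.2°) + cos(2.7°) cos(11.2°) cos(-26.25°) = 0.0091 + 0.8788 = 0.8879.
Top-of-atmosphere irradiance = S₀ (d̄/d)² cos θ_z = 1370 × 0.9895 × 0.8879 = 1203.65 W/m².

1204 W/m²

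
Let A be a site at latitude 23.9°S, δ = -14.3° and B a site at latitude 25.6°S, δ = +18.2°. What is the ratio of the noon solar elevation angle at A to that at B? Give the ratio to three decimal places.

A: 90° − |-23.9 − (-14.3)| = 80.40°.
B: 90° − |-25.6 − (18.2)| = 46.20°.
Ratio A/B = 80.4000 / 46.2000 = 1.7403.

1.740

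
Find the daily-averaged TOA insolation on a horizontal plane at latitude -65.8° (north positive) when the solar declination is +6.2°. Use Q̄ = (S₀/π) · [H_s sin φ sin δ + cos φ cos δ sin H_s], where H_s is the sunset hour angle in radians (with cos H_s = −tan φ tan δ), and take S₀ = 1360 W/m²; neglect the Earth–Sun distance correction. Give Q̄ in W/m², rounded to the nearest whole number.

−tan φ tan δ = −(-2.2251)(0.1086) = 0.2416; H_s = arccos(0.2416) = 76.02°. In radians, H_s = 1.3268.
H_s sin φ sin δ = 1.3268 × -0.9121 × 0.1080 = -0.1307.
cos φ cos δ sin H_s = 0.4099 × 0.9942 × 0.9704 = 0.3955.
Q̄ = (1360/π) × (-0.1307 + 0.3955) = 432.90 × 0.2648 = 114.63 W/m².

115 W/m²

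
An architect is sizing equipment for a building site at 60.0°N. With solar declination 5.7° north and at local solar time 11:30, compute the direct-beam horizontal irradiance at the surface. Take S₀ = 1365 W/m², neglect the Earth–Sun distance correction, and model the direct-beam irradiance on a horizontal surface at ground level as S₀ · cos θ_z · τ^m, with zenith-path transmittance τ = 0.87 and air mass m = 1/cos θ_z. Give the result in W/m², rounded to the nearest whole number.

622 W/m²

Hour angle H = 15° × (11.5 − 12) = -7.50°.
With φ = 60.0°, δ = 5.7°, H = -7.50°: sin φ sin δ = 0.0860, cos φ cos δ cos H = 0.4933, so cos θ_z = 0.5793.
Air mass m = 1/cos θ_z = 1/0.5793 = 1.726; τ^m = 0.87^1.726 = 0.7863.
Surface direct beam = 1365 × 0.5793 × 0.7863 = 621.76 W/m².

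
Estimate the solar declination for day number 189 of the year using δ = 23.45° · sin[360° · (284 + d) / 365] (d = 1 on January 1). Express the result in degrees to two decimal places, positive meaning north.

+22.48°

360 × (284 + 189) / 365 = 466.521°; sin(466.521°) = 0.9587.
δ = 23.45 × 0.9587 = 22.482° ≈ +22.48°.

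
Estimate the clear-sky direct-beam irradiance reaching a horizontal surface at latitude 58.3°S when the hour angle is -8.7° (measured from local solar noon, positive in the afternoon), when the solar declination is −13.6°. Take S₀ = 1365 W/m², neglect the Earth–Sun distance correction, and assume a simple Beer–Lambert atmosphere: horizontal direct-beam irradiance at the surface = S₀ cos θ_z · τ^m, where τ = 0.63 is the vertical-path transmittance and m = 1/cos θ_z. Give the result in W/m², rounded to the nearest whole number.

With φ = -58.3°, δ = -13.6°, H = -8.70°: sin φ sin δ = 0.2001, cos φ cos δ cos H = 0.5049, so cos θ_z = 0.7050.
Air mass m = 1/cos θ_z = 1/0.7050 = 1.418; τ^m = 0.63^1.418 = 0.5194.
Surface direct beam = 1365 × 0.7050 × 0.5194 = 499.83 W/m².

500 W/m²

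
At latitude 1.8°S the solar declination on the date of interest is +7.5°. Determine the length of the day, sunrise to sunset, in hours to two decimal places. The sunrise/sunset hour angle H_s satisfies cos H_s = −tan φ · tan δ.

11.97 hours

−tan φ tan δ = −(-0.0314)(0.1317) = 0.0041; H_s = arccos(0.0041) = 89.77°.
Day length = 2 H_s / 15° h⁻¹ = 179.54° / 15 = 11.969 h.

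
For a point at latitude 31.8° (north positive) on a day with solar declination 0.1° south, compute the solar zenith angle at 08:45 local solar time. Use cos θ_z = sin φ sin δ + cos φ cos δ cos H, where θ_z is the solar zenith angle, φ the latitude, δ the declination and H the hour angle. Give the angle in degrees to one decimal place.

Hour angle H = 15° × (8.75 − 12) = -48.75°.
cos θ_z = sin φ sin δ + cos φ cos δ cos H = (0.5270)(-0.0017) + (0.8499)(1.0000)(0.6593) = 0.5594.
θ_z = arccos(0.5594) = 55.99°.

56.0°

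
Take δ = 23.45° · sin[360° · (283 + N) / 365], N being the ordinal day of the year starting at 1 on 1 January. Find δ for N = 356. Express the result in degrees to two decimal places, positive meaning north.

-23.45°

360 × (283 + 356) / 365 = 630.247°; sin(630.247°) = -1.0000.
δ = 23.45 × -1.0000 = -23.450° ≈ -23.45°.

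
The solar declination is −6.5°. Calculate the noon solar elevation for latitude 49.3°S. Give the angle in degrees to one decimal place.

At local solar noon the hour angle is zero, so the elevation is 90° − |φ − δ| = 90° − |-49.3° − (-6.5°)| = 90° − 42.8° = 47.2°.

47.2°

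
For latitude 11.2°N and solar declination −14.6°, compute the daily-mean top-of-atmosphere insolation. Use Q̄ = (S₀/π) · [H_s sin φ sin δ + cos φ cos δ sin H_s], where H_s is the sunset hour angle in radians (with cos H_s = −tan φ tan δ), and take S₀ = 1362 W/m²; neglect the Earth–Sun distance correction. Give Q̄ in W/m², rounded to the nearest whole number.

379 W/m²

−tan φ tan δ = −(0.1980)(-0.2605) = 0.0516; H_s = arccos(0.0516) = 87.04°. In radians, H_s = 1.5191.
H_s sin φ sin δ = 1.5191 × 0.1942 × -0.2521 = -0.0744.
cos φ cos δ sin H_s = 0.9810 × 0.9677 × 0.9987 = 0.9481.
Q̄ = (1362/π) × (-0.0744 + 0.9481) = 433.54 × 0.8737 = 378.78 W/m².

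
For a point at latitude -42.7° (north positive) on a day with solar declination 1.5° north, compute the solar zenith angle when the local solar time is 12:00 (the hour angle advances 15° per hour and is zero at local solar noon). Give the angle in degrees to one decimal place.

Hour angle H = 15° × (12 − 12) = 0.00°.
cos θ_z = sin φ sin δ + cos φ cos δ cos H = (-0.6782)(0.0262) + (0.7349)(0.9997)(1.0000) = 0.7169.
θ_z = arccos(0.7169) = 44.20°.

44.2°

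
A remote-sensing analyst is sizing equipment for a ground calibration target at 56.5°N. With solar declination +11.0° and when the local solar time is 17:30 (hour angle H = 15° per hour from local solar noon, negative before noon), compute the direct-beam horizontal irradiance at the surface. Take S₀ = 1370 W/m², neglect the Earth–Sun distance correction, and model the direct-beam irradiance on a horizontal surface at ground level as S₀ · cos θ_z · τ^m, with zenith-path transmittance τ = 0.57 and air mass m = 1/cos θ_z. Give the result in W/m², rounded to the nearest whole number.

Hour angle H = 15° × (17.5 − 12) = 82.50°.
With φ = 56.5°, δ = 11.0°, H = 82.50°: sin φ sin δ = 0.1591, cos φ cos δ cos H = 0.0707, so cos θ_z = 0.2298.
Air mass m = 1/cos θ_z = 1/0.2298 = 4.352; τ^m = 0.57^4.352 = 0.0866.
Surface direct beam = 1370 × 0.2298 × 0.0866 = 27.26 W/m².

27 W/m²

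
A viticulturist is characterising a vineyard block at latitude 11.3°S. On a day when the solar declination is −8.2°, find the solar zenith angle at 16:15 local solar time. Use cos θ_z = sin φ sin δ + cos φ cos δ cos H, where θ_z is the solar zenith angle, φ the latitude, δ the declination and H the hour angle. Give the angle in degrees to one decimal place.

62.8°

Hour angle H = 15° × (16.25 − 12) = 63.75°.
cos θ_z = sin(-11.3°) sin(-8.2°) + cos(-11.3°) cos(-8.2°) cos(63.75°) = 0.0279 + 0.4293 = 0.4572.
θ_z = arccos(0.4572) = 62.79°.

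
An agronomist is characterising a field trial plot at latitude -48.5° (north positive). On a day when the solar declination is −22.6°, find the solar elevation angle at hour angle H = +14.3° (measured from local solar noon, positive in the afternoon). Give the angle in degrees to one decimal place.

61.7°

With φ = -48.5°, δ = -22.6°, H = 14.30°: sin φ sin δ = 0.2878, cos φ cos δ cos H = 0.5928, so cos θ_z = 0.8806.
θ_z = arccos(0.8806) = 28.29°, so the elevation is 90° − 28.29° = 61.71°.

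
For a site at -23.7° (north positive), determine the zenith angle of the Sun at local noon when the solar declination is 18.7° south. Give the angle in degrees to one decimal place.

At local solar noon the hour angle is zero, so the zenith angle is |φ − δ| = |-23.7° − (-18.7°)| = 5.0°.

5.0°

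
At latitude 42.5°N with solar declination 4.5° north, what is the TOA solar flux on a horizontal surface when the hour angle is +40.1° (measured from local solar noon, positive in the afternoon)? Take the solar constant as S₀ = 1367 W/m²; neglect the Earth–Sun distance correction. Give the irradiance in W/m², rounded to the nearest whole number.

cos θ_z = sin(42.5°) sin(4.5°) + cos(42.5°) cos(4.5°) cos(40.10°) = 0.0530 + 0.5622 = 0.6152.
Top-of-atmosphere irradiance = S₀ cos θ_z = 1367 × 0.6152 = 840.98 W/m².

841 W/m²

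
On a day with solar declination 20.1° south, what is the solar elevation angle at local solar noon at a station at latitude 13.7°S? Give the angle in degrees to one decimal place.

83.6°

At local solar noon the hour angle is zero, so the elevation is 90° − |φ − δ| = 90° − |-13.7° − (-20.1°)| = 90° − 6.4° = 83.6°.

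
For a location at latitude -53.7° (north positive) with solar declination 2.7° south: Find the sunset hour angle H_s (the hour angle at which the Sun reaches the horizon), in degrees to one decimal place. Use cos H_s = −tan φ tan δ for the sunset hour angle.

93.7°

The sunset hour angle satisfies cos H_s = −tan φ tan δ = -0.0642, giving H_s = 93.68°.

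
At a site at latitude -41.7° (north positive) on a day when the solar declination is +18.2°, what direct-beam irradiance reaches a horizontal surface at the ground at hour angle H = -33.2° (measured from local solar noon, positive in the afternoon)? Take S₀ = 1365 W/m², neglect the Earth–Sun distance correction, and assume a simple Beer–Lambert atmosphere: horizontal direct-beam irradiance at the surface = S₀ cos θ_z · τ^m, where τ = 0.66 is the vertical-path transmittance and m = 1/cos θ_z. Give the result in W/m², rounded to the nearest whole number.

With φ = -41.7°, δ = 18.2°, H = -33.20°: sin φ sin δ = -0.2078, cos φ cos δ cos H = 0.5935, so cos θ_z = 0.3857.
Air mass m = 1/cos θ_z = 1/0.3857 = 2.593; τ^m = 0.66^2.593 = 0.3405.
Surface direct beam = 1365 × 0.3857 × 0.3405 = 179.27 W/m².

179 W/m²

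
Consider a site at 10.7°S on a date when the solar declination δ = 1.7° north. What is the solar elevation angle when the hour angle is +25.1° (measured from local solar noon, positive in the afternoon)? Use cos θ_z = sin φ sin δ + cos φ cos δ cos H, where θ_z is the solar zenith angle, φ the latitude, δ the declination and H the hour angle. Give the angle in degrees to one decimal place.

62.1°

cos θ_z = sin φ sin δ + cos φ cos δ cos H = (-0.1857)(0.0297) + (0.9826)(0.9996)(0.9056) = 0.8840.
θ_z = arccos(0.8840) = 27.87°, so the elevation is 90° − 27.87° = 62.13°.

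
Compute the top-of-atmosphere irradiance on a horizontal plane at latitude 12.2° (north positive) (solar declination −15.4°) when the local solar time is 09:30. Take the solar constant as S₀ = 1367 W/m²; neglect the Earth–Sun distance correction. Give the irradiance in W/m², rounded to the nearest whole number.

945 W/m²

Hour angle H = 15° × (9.5 − 12) = -37.50°.
cos θ_z = sin φ sin δ + cos φ cos δ cos H = (0.2113)(-0.2656) + (0.9774)(0.9641)(0.7934) = 0.6915.
Top-of-atmosphere irradiance = S₀ cos θ_z = 1367 × 0.6915 = 945.28 W/m².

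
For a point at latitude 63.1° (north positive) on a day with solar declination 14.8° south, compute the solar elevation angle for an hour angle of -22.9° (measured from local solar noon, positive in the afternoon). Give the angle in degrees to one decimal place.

cos θ_z = sin(63.1°) sin(-14.8°) + cos(63.1°) cos(-14.8°) cos(-22.90°) = -0.2278 + 0.4029 = 0.1751.
θ_z = arccos(0.1751) = 79.92°, so the elevation is 90° − 79.92° = 10.08°.

10.1°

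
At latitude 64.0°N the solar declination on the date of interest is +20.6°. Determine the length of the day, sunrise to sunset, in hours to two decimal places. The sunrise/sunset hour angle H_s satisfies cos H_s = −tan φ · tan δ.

18.72 hours

cos H_s = −tan(64.0°) · tan(20.6°) = -0.7707, so H_s = arccos(-0.7707) = 140.42°.
Day length = 2 H_s / 15° h⁻¹ = 280.84° / 15 = 18.723 h.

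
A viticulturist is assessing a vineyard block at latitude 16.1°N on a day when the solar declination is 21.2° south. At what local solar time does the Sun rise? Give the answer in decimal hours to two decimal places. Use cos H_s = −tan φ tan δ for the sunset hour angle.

cos H_s = −tan(16.1°) · tan(-21.2°) = 0.1120, so H_s = arccos(0.1120) = 83.57°.
Sunrise is at 12 − H_s/15 = 12 − 5.571 = 6.429 h local solar time.

6.43 h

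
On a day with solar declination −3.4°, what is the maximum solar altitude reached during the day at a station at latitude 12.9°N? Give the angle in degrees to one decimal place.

At local solar noon the hour angle is zero, so the elevation is 90° − |φ − δ| = 90° − |12.9° − (-3.4°)| = 90° − 16.3° = 73.7°.

73.7°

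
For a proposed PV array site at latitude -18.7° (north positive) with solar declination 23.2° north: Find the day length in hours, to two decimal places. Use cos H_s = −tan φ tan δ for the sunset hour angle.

cos H_s = −tan(-18.7°) · tan(23.2°) = 0.1451, so H_s = arccos(0.1451) = 81.66°.
Day length = 2 H_s / 15° h⁻¹ = 163.32° / 15 = 10.888 h.

10.89 hours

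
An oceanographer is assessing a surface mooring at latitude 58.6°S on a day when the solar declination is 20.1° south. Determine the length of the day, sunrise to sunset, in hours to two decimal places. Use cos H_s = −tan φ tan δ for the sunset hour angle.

The sunset hour angle satisfies cos H_s = −tan φ tan δ = -0.5995, giving H_s = 126.83°.
Day length = 2 H_s / 15° h⁻¹ = 253.66° / 15 = 16.911 h.

16.91 hours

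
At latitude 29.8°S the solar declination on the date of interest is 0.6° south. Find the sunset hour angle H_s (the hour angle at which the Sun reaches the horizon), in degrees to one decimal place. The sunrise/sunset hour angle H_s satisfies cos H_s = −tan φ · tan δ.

The sunset hour angle satisfies cos H_s = −tan φ tan δ = -0.0060, giving H_s = 90.34°.

90.3°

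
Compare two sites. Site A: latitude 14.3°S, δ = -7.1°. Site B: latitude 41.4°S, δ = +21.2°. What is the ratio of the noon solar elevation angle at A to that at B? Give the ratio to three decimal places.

3.022

A: 90° − |-14.3 − (-7.1)| = 82.80°.
B: 90° − |-41.4 − (21.2)| = 27.40°.
Ratio A/B = 82.8000 / 27.4000 = 3.0219.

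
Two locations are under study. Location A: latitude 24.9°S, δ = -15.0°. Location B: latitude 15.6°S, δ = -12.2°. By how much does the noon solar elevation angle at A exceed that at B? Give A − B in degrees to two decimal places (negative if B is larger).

-6.50°

A: 90° − |-24.9 − (-15.0)| = 80.10°.
B: 90° − |-15.6 − (-12.2)| = 86.60°.
A − B = 80.10 − 86.60 = -6.50°.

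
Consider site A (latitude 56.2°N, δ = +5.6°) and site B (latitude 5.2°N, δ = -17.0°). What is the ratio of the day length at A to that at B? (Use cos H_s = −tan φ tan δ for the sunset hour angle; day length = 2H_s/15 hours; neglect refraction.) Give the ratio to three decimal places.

1.113

A: H_s = arccos(−tan 56.2° · tan 5.6°) = 98.42°, so 2H_s/15 = 13.1227 h.
B: H_s = arccos(−tan 5.2° · tan -17.0°) = 88.41°, so 2H_s/15 = 11.7880 h.
Ratio A/B = 13.1227 / 11.7880 = 1.1132.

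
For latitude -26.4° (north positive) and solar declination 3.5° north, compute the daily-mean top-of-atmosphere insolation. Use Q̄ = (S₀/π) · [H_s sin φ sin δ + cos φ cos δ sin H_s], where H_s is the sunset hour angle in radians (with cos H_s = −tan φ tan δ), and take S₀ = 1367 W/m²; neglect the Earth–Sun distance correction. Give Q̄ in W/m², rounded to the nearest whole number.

371 W/m²

cos H_s = −tan(-26.4°) · tan(3.5°) = 0.0304, so H_s = arccos(0.0304) = 88.26°. In radians, H_s = 1.5404.
H_s sin φ sin δ = 1.5404 × -0.4446 × 0.0610 = -0.0418.
cos φ cos δ sin H_s = 0.8957 × 0.9981 × 0.9995 = 0.8936.
Q̄ = (1367/π) × (-0.0418 + 0.8936) = 435.13 × 0.8518 = 370.64 W/m².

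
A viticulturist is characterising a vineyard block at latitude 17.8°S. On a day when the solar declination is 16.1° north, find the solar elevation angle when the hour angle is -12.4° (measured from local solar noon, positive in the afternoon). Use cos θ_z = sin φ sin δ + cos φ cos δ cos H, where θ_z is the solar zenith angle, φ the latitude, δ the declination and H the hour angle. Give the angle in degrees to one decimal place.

With φ = -17.8°, δ = 16.1°, H = -12.40°: sin φ sin δ = -0.0848, cos φ cos δ cos H = 0.8934, so cos θ_z = 0.8086.
θ_z = arccos(0.8086) = 36.04°, so the elevation is 90° − 36.04° = 53.96°.

54.0°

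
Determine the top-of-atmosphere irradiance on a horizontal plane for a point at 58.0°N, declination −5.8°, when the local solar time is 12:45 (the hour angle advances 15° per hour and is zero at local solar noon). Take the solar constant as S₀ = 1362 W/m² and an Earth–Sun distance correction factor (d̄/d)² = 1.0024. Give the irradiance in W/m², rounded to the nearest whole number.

589 W/m²

Hour angle H = 15° × (12.75 − 12) = 11.25°.
cos θ_z = sin(58.0°) sin(-5.8°) + cos(58.0°) cos(-5.8°) cos(11.25°) = -0.0857 + 0.5171 = 0.4314.
Top-of-atmosphere irradiance = S₀ (d̄/d)² cos θ_z = 1362 × 1.0024 × 0.4314 = 588.98 W/m².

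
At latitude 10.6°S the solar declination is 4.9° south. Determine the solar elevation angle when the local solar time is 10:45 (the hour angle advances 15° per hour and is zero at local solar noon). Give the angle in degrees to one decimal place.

70.6°

Hour angle H = 15° × (10.75 − 12) = -18.75°.
cos θ_z = sin φ sin δ + cos φ cos δ cos H = (-0.1840)(-0.0854) + (0.9829)(0.9963)(0.9469) = 0.9430.
θ_z = arccos(0.9430) = 19.44°, so the elevation is 90° − 19.44° = 70.56°.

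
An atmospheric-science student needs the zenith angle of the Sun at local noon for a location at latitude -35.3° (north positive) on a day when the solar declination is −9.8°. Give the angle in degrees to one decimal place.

25.5°

At local solar noon the hour angle is zero, so the zenith angle is |φ − δ| = |-35.3° − (-9.8°)| = 25.5°.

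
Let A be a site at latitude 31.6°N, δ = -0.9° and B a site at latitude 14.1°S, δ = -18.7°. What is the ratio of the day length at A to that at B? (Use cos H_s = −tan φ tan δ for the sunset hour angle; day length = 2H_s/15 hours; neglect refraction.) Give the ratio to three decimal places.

A: H_s = arccos(−tan 31.6° · tan -0.9°) = 89.45°, so 2H_s/15 = 11.9267 h.
B: H_s = arccos(−tan -14.1° · tan -18.7°) = 94.88°, so 2H_s/15 = 12.6507 h.
Ratio A/B = 11.9267 / 12.6507 = 0.9428.

0.943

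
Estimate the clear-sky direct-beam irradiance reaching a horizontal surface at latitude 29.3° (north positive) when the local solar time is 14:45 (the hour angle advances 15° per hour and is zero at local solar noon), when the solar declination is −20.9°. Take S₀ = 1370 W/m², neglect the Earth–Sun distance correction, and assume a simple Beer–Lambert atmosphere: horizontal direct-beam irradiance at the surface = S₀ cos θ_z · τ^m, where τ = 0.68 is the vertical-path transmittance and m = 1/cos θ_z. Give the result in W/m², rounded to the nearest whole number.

Hour angle H = 15° × (14.75 − 12) = 41.25°.
cos θ_z = sin(29.3°) sin(-20.9°) + cos(29.3°) cos(-20.9°) cos(41.25°) = -0.1746 + 0.6125 = 0.4379.
Air mass m = 1/cos θ_z = 1/0.4379 = 2.284; τ^m = 0.68^2.284 = 0.4144.
Surface direct beam = 1370 × 0.4379 × 0.4144 = 248.61 W/m².

249 W/m²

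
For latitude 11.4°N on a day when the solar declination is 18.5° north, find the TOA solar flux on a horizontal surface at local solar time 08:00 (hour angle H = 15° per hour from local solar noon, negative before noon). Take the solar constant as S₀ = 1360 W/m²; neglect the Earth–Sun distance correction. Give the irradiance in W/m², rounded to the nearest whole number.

Hour angle H = 15° × (8 − 12) = -60.00°.
cos θ_z = sin φ sin δ + cos φ cos δ cos H = (0.1977)(0.3173) + (0.9803)(0.9483)(0.5000) = 0.5275.
Top-of-atmosphere irradiance = S₀ cos θ_z = 1360 × 0.5275 = 717.40 W/m².

717 W/m²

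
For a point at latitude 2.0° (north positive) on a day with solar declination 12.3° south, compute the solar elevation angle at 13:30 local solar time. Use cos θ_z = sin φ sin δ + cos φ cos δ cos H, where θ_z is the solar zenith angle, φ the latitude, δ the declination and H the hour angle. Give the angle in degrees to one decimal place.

63.5°

Hour angle H = 15° × (13.5 − 12) = 22.50°.
cos θ_z = sin φ sin δ + cos φ cos δ cos H = (0.0349)(-0.2130) + (0.9994)(0.9770)(0.9239) = 0.8947.
θ_z = arccos(0.8947) = 26.53°, so the elevation is 90° − 26.53° = 63.47°.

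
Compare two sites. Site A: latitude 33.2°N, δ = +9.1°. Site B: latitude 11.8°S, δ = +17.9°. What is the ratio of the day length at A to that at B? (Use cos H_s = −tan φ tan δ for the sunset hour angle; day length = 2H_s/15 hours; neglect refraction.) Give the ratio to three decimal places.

A: H_s = arccos(−tan 33.2° · tan 9.1°) = 96.02°, so 2H_s/15 = 12.8027 h.
B: H_s = arccos(−tan -11.8° · tan 17.9°) = 86.13°, so 2H_s/15 = 11.4840 h.
Ratio A/B = 12.8027 / 11.4840 = 1.1148.

1.115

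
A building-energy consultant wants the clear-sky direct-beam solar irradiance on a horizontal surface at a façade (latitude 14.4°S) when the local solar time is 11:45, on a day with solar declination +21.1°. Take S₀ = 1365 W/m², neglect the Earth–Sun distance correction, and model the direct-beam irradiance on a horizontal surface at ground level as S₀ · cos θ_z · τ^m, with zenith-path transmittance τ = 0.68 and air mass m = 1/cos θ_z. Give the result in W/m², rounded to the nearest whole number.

Hour angle H = 15° × (11.75 − 12) = -3.75°.
cos θ_z = sin φ sin δ + cos φ cos δ cos H = (-0.2487)(0.3600) + (0.9686)(0.9330)(0.9979) = 0.8123.
Air mass m = 1/cos θ_z = 1/0.8123 = 1.231; τ^m = 0.68^1.231 = 0.6220.
Surface direct beam = 1365 × 0.8123 × 0.6220 = 689.67 W/m².

690 W/m²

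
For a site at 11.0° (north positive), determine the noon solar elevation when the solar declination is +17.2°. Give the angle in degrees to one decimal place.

83.8°

At local solar noon the hour angle is zero, so the elevation is 90° − |φ − δ| = 90° − |11.0° − (17.2°)| = 90° − 6.2° = 83.8°.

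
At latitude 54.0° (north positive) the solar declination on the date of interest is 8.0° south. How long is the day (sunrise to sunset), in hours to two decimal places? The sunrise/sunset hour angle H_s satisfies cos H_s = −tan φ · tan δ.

10.51 hours

cos H_s = −tan(54.0°) · tan(-8.0°) = 0.1934, so H_s = arccos(0.1934) = 78.85°.
Day length = 2 H_s / 15° h⁻¹ = 157.70° / 15 = 10.513 h.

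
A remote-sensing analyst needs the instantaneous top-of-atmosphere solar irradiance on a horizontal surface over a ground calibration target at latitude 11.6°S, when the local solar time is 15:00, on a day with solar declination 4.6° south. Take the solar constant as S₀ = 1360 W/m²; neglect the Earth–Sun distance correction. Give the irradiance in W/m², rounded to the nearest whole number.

Hour angle H = 15° × (15 − 12) = 45.00°.
With φ = -11.6°, δ = -4.6°, H = 45.00°: sin φ sin δ = 0.0161, cos φ cos δ cos H = 0.6904, so cos θ_z = 0.7065.
Top-of-atmosphere irradiance = S₀ cos θ_z = 1360 × 0.7065 = 960.84 W/m².

961 W/m²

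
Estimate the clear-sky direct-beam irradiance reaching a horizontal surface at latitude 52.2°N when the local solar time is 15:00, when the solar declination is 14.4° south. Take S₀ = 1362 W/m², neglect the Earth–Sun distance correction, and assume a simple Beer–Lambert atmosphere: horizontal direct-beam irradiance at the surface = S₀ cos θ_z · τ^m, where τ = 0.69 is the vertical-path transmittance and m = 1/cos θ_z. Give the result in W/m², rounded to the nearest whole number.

58 W/m²

Hour angle H = 15° × (15 − 12) = 45.00°.
cos θ_z = sin φ sin δ + cos φ cos δ cos H = (0.7902)(-0.2487) + (0.6129)(0.9686)(0.7071) = 0.2233.
Air mass m = 1/cos θ_z = 1/0.2233 = 4.478; τ^m = 0.69^4.478 = 0.1898.
Surface direct beam = 1362 × 0.2233 × 0.1898 = 57.72 W/m².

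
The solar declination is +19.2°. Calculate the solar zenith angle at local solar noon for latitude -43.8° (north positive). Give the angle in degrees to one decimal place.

63.0°

At local solar noon the hour angle is zero, so the zenith angle is |φ − δ| = |-43.8° − (19.2°)| = 63.0°.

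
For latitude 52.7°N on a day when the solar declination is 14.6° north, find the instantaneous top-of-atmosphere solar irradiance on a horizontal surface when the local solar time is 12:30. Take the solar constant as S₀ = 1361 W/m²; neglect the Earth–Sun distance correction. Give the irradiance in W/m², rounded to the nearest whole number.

Hour angle H = 15° × (12.5 − 12) = 7.50°.
cos θ_z = sin φ sin δ + cos φ cos δ cos H = (0.7955)(0.2521) + (0.6060)(0.9677)(0.9914) = 0.7819.
Top-of-atmosphere irradiance = S₀ cos θ_z = 1361 × 0.7819 = 1064.17 W/m².

1064 W/m²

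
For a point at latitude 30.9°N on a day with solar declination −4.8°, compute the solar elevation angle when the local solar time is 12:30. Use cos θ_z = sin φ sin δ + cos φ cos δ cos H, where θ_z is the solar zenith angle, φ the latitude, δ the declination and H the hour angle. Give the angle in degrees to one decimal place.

Hour angle H = 15° × (12.5 − 12) = 7.50°.
cos θ_z = sin(30.9°) sin(-4.8°) + cos(30.9°) cos(-4.8°) cos(7.50°) = -0.0430 + 0.8477 = 0.8047.
θ_z = arccos(0.8047) = 36.42°, so the elevation is 90° − 36.42° = 53.58°.

53.6°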